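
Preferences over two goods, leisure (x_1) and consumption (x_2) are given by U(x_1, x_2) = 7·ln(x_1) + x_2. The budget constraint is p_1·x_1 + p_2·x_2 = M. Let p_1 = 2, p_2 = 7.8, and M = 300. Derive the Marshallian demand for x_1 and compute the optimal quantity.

x_1* = 27.3

So x_1*(p_1,p_2) = 7·p_2/p_1, independent of income; and x_2* = (M − 7·p_2)/p_2.
At the given prices: x_1* = 7·7.8/2 = 27.3.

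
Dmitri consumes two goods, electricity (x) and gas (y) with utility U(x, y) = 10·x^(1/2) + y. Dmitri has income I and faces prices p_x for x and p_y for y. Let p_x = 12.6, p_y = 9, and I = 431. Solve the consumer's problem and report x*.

Plugging in: x* = (5·9/12.6)² = 12.7551.

x* = 12.7551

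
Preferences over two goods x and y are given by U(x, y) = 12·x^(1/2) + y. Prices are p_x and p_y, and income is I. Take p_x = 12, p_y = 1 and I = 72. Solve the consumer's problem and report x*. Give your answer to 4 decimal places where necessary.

x* = 0.25

MU_x = 6/√x, MU_y = 1. Tangency: 6/√x = p_x/p_y.
Solve: √x = 6·p_y/p_x, so x*(p_x,p_y) = (6·p_y/p_x)², and y* = (I − p_x·x*)/p_y.
Plugging in: x* = (6·1/12)² = 0.25.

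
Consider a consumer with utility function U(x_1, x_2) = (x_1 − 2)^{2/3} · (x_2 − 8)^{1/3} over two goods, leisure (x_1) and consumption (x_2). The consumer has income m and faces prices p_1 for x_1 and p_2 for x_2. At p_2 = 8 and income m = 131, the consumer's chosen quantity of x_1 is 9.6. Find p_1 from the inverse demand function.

p_1 = 5

This is Cobb-Douglas in (x_1−2, x_2−8): tangency gives 2/3·p_2·(x_2−8) = 1/3·p_1·(x_1−2).
Substituting into the budget: x_1* = 2 + 2/3·(m − 2·p_1 − 8·p_2)/p_1, and x_2* = 8 + 1/3·(…)/p_2.
Set x_1* = 9.6 in the demand function and solve for p_1: p_1 = 5.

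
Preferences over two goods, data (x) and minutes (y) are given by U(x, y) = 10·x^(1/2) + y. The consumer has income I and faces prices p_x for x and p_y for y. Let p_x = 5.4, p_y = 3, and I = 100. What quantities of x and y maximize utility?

x* = 7.716, y* = 19.4444

Utility is quasi-linear in y; the FOC for x is 5/√x = p_x/p_y.
Solve: √x = 5·p_y/p_x, so x*(p_x,p_y) = (5·p_y/p_x)², and y* = (I − p_x·x*)/p_y.
Plugging in: x* = (5·3/5.4)² = 7.716, y* = 19.4444.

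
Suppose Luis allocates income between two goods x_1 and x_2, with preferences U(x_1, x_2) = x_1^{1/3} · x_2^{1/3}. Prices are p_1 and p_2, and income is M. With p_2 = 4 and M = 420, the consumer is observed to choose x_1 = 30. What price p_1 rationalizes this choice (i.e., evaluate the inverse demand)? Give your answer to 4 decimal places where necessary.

The MRS is x_2/x_1. Set MRS = p_1/p_2.
So 1/3·p_2·x_2 = 1/3·p_1·x_1; combined with the budget, a share 0.5 of income goes to x_1.
Demand: x_1*(p_1,p_2,M) = 0.5·M/p_1 and x_2* = 0.5·M/p_2.
Set x_1* = 30 in the demand function and solve for p_1: p_1 = 7.

p_1 = 7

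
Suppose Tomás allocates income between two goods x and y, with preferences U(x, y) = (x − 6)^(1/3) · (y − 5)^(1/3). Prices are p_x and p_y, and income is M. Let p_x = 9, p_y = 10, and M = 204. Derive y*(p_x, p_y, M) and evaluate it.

y* = 10

After buying the subsistence bundle (6, 5), a share 0.5 of the remaining income goes to x: x* = 6 + 0.5·(M − 6p_x − 5p_y)/p_x.
Discretionary income = 204 − 6·9 − 5·10 = 100; y* = 5 + 0.5·100/10 = 10.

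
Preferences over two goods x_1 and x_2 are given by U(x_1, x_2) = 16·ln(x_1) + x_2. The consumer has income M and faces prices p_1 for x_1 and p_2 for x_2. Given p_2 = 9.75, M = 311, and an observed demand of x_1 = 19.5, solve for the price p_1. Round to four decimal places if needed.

p_1 = 8

Set MRS = p_1/p_2: (16/x_1)/1 = p_1/p_2.
So x_1*(p_1,p_2) = 16·p_2/p_1, independent of income; and x_2* = (M − 16·p_2)/p_2.
Set x_1* = 19.5 in the demand function and solve for p_1: p_1 = 8.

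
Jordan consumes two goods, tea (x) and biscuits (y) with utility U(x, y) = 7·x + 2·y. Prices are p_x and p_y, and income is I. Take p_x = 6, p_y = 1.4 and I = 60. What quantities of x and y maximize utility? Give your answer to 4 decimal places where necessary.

x* = 0, y* = 42.8571

Linear utility — the consumer picks whichever good has higher MU/price: 7/6 = 1.1667 vs 2/1.4 = 1.4286.
y gives more utility per dollar, so spend all income on y: y* = I/p_y, x* = 0.
Numerically: x* = 0, y* = 42.8571.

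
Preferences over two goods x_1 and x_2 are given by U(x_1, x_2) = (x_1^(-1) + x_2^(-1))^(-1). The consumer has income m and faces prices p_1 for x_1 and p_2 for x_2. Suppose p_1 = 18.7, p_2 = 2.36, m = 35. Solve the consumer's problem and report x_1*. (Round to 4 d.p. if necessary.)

With the ratio pinned down, the budget gives x_1* = m/(p_1 + p_2·(x_2/x_1)) and x_2* = (x_2/x_1)·x_1*.
Numerically x_2/x_1 = 2.814912, so x_1* = 35/(18.7 + 2.36·2.814912) = 1.381.

x_1* = 1.381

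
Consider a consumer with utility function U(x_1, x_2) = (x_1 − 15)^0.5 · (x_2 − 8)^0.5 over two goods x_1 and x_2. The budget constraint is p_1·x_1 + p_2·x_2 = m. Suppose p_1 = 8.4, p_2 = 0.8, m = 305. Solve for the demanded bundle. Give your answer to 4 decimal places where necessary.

This is Cobb-Douglas in (x_1−15, x_2−8): tangency gives 0.5·p_2·(x_2−8) = 0.5·p_1·(x_1−15).
Substituting into the budget: x_1* = 15 + 0.5·(m − 15·p_1 − 8·p_2)/p_1, and x_2* = 8 + 0.5·(…)/p_2.
Discretionary income = 305 − 15·8.4 − 8·0.8 = 172.6; x_1* = 15 + 0.5·172.6/8.4 = 25.2738; x_2* = 8 + 0.5·172.6/0.8 = 115.875.

x_1* = 25.2738, x_2* = 115.875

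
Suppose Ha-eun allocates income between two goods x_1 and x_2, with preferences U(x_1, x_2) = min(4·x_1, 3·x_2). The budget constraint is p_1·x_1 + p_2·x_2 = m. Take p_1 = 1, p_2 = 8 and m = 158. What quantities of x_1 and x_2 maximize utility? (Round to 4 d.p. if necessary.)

x_1* = 13.5429, x_2* = 18.0571

Leontief preferences: the optimum is at the kink where x_1/3 = x_2/4, i.e. x_2 = (4/3)·x_1.
Budget: p_1·x_1 + p_2·(4/3)·x_1 = m, so (3·p_1 + 4·p_2)·x_1 = 3·m.
Demand: x_1*(p_1,p_2,m) = 3·m/(3·p_1 + 4·p_2), x_2* = 4·m/(3·p_1 + 4·p_2).
Here 3·1 + 4·8 = 35, giving x_1* = 13.5429 and x_2* = 18.0571.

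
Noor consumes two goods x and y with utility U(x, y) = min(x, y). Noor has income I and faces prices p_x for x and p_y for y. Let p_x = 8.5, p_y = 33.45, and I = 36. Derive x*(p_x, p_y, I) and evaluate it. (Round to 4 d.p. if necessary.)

Demand: x*(p_x,p_y,I) = I/(p_x + p_y), y* = I/(p_x + p_y).
Here 8.5 + 33.45 = 41.95, giving x* = 0.8582.

x* = 0.8582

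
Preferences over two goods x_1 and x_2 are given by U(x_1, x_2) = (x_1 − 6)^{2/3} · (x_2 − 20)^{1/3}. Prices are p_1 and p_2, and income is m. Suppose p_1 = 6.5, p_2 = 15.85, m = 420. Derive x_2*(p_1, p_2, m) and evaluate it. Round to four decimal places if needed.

This is Cobb-Douglas in (x_1−6, x_2−20): tangency gives 2/3·p_2·(x_2−20) = 1/3·p_1·(x_1−6).
After buying the subsistence bundle (6, 20), a share 2/3 of the remaining income goes to x_1: x_1* = 6 + 2/3·(m − 6p_1 − 20p_2)/p_1.
Discretionary income = 420 − 6·6.5 − 20·15.85 = 64; x_2* = 20 + 1/3·64/15.85 = 21.346.

x_2* = 21.346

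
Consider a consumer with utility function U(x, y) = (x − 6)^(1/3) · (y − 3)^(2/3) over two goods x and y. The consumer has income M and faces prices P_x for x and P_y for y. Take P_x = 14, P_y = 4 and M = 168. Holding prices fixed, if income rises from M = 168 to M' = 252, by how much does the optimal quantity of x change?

MRS = (1/2)·(y−3)/(x−6). Tangency with P_x/P_y gives y−3 = 2·(P_x/P_y)·(x−6).
Substituting into the budget: x* = 6 + 1/3·(M − 6·P_x − 3·P_y)/P_x, and y* = 3 + 2/3·(…)/P_y.
Discretionary income = 168 − 6·14 − 3·4 = 72; x* = 6 + 1/3·72/14 = 7.7143.
At M' = 252: x* = 9.7143. Change: 9.7143 − 7.7143 = 2.

Δx* = 2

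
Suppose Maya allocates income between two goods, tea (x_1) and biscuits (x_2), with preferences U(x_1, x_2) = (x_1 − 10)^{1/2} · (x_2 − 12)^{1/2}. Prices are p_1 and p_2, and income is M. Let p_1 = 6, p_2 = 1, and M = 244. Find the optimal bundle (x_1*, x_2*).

x_1* = 24.3333, x_2* = 98

Let x_1' = x_1−10, x_2' = x_2−12. MRS = x_2'/x_1' = p_1/p_2.
Substituting into the budget: x_1* = 10 + 0.5·(M − 10·p_1 − 12·p_2)/p_1, and x_2* = 12 + 0.5·(…)/p_2.
Discretionary income = 244 − 10·6 − 12·1 = 172; x_1* = 10 + 0.5·172/6 = 24.3333; x_2* = 12 + 0.5·172/1 = 98.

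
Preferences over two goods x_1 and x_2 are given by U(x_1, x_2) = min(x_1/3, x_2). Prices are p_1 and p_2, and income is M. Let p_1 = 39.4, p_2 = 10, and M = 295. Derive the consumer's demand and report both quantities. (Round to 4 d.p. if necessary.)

With perfect complements, no substitution: consume in ratio x_1:x_2 = 3:1.
Budget: p_1·x_1 + p_2·(1/3)·x_1 = M, so (3·p_1 + p_2)·x_1 = 3·M.
Demand: x_1*(p_1,p_2,M) = 3·M/(3·p_1 + p_2), x_2* = M/(3·p_1 + p_2).
Here 3·39.4 + 10 = 128.2, giving x_1* = 6.9033 and x_2* = 2.3011.

x_1* = 6.9033, x_2* = 2.3011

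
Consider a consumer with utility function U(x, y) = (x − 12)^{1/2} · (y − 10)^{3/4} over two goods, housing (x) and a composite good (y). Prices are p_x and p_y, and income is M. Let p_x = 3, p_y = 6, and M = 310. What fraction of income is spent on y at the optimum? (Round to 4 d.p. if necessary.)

share on y = 0.6077

This is Cobb-Douglas in (x−12, y−10): tangency gives 0.5·p_y·(y−10) = 0.75·p_x·(x−12).
After buying the subsistence bundle (12, 10), a share 0.4 of the remaining income goes to x: x* = 12 + 0.4·(M − 12p_x − 10p_y)/p_x.
Discretionary income = 310 − 12·3 − 10·6 = 214; x* = 12 + 0.4·214/3 = 40.5333; y* = 10 + 0.6·214/6 = 31.4.
Expenditure on y: 6·31.4 = 188.4; share = 0.6077.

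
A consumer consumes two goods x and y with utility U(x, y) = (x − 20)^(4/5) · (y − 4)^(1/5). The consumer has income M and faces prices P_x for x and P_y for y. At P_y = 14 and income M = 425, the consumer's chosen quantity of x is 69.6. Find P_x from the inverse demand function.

P_x = 4.5

Let x' = x−20, y' = y−4. MRS = 4·y'/x' = P_x/P_y.
Substituting into the budget: x* = 20 + 0.8·(M − 20·P_x − 4·P_y)/P_x, and y* = 4 + 0.2·(…)/P_y.
Set x* = 69.6 in the demand function and solve for P_x: P_x = 4.5.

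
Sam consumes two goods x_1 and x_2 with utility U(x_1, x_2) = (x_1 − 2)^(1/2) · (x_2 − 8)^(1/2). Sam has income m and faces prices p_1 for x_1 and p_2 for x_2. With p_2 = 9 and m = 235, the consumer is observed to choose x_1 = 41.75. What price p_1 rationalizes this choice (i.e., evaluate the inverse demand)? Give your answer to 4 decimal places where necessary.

Let x_1' = x_1−2, x_2' = x_2−8. MRS = x_2'/x_1' = p_1/p_2.
Substituting into the budget: x_1* = 2 + 0.5·(m − 2·p_1 − 8·p_2)/p_1, and x_2* = 8 + 0.5·(…)/p_2.
Set x_1* = 41.75 in the demand function and solve for p_1: p_1 = 2.

p_1 = 2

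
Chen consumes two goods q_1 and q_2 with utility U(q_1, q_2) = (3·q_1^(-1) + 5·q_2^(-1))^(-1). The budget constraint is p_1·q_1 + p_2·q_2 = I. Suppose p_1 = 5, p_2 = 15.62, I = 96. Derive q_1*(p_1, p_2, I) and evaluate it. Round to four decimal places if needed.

From the CES first-order condition, (3/5)·(q_2/q_1)^(2) = p_1/p_2.
Solve for the ratio: q_2/q_1 = [(5/3)·p_1/p_2]^(0.5).
With the ratio pinned down, the budget gives q_1* = I/(p_1 + p_2·(q_2/q_1)) and q_2* = (q_2/q_1)·q_1*.
Numerically q_2/q_1 = 0.730414, so q_1* = 96/(5 + 15.62·0.730414) = 5.8504.

q_1* = 5.8504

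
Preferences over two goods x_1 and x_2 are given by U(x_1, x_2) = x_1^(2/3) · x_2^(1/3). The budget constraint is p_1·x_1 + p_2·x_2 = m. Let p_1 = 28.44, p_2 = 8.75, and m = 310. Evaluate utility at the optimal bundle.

Demand: x_1*(p_1,p_2,m) = 2/3·m/p_1 and x_2* = 1/3·m/p_2.
At p_1=28.44, p_2=8.75, m=310: x_1* = 2/3·310/28.44 = 7.2668, x_2* = 11.8095.
Utility at the optimum: U(7.2668, 11.8095) = 8.5435.

V = 8.5435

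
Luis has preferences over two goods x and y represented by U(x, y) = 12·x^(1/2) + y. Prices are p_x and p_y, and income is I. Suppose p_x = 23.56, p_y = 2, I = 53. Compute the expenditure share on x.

share on x = 0.1153

MU_x = 6/√x, MU_y = 1. Tangency: 6/√x = p_x/p_y.
Solve: √x = 6·p_y/p_x, so x*(p_x,p_y) = (6·p_y/p_x)², and y* = (I − p_x·x*)/p_y.
Plugging in: x* = (6·2/23.56)² = 0.2594, y* = 23.444.
Expenditure on x: 23.56·0.2594 = 6.1121; share = 0.1153.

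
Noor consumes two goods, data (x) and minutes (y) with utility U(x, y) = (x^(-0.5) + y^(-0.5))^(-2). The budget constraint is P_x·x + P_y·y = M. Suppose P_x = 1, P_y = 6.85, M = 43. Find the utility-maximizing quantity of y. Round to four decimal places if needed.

y* = 4.1121

MRS = MU_x/MU_y = (y/x)^(1.5). Set equal to P_x/P_y.
Hence y/x = (P_x/P_y)^(1/(1.5)), i.e. raised to the 2/3 power.
With the ratio pinned down, the budget gives x* = M/(P_x + P_y·(y/x)) and y* = (y/x)·x*.
Numerically y/x = 0.277251, so x* = 43/(1 + 6.85·0.277251) = 14.8318 and y* = 0.277251·14.8318 = 4.1121.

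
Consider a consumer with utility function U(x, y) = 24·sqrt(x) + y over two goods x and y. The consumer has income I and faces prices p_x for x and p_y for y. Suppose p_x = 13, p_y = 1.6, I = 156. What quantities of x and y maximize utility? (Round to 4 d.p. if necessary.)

x* = 2.1813, y* = 79.7769

MU_x = 12/√x, MU_y = 1. Tangency: 12/√x = p_x/p_y.
Solve: √x = 12·p_y/p_x, so x*(p_x,p_y) = (12·p_y/p_x)², and y* = (I − p_x·x*)/p_y.
Plugging in: x* = (12·1.6/13)² = 2.1813, y* = 79.7769.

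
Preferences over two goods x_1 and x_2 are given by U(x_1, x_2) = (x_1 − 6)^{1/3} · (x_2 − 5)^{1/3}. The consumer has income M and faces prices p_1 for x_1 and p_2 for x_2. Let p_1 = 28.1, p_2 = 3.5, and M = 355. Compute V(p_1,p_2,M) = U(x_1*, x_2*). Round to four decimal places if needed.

This is Cobb-Douglas in (x_1−6, x_2−5): tangency gives 1/3·p_2·(x_2−5) = 1/3·p_1·(x_1−6).
After buying the subsistence bundle (6, 5), a share 0.5 of the remaining income goes to x_1: x_1* = 6 + 0.5·(M − 6p_1 − 5p_2)/p_1.
Discretionary income = 355 − 6·28.1 − 5·3.5 = 168.9; x_1* = 6 + 0.5·168.9/28.1 = 9.0053; x_2* = 5 + 0.5·168.9/3.5 = 29.1286.
Utility at the optimum: U(9.0053, 29.1286) = 4.1701.

V = 4.1701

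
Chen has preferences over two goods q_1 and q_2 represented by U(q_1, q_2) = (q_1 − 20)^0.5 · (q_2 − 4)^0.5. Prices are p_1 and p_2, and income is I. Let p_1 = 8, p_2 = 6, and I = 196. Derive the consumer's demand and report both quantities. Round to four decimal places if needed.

q_1* = 20.75, q_2* = 5

MRS = (q_2−4)/(q_1−20). Tangency with p_1/p_2 gives q_2−4 = (p_1/p_2)·(q_1−20).
Substituting into the budget: q_1* = 20 + 0.5·(I − 20·p_1 − 4·p_2)/p_1, and q_2* = 4 + 0.5·(…)/p_2.
Discretionary income = 196 − 20·8 − 4·6 = 12; q_1* = 20 + 0.5·12/8 = 20.75; q_2* = 4 + 0.5·12/6 = 5.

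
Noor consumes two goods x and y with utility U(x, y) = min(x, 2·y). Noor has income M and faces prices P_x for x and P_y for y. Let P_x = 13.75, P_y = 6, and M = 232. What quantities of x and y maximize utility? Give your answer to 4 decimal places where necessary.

x* = 13.8507, y* = 6.9254

Leontief preferences: the optimum is at the kink where x/2 = y/1, i.e. y = (1/2)·x.
Budget: P_x·x + P_y·(1/2)·x = M, so (2·P_x + P_y)·x = 2·M.
Demand: x*(P_x,P_y,M) = 2·M/(2·P_x + P_y), y* = M/(2·P_x + P_y).
Here 2·13.75 + 6 = 33.5, giving x* = 13.8507 and y* = 6.9254.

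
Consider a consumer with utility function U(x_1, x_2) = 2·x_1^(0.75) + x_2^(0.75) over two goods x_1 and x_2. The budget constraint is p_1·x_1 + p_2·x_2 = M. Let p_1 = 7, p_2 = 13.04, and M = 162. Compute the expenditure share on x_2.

share on x_2 = 0.0096

MRS = MU_x_1/MU_x_2 = 2·(x_2/x_1)^(0.25). Set equal to p_1/p_2.
Solve for the ratio: x_2/x_1 = [(1/2)·p_1/p_2]^(4).
With the ratio pinned down, the budget gives x_1* = M/(p_1 + p_2·(x_2/x_1)) and x_2* = (x_2/x_1)·x_1*.
Numerically x_2/x_1 = 0.00519, so x_1* = 162/(7 + 13.04·0.00519) = 22.9213 and x_2* = 0.00519·22.9213 = 0.119.
Expenditure on x_2: 13.04·0.119 = 1.5512; share = 0.0096.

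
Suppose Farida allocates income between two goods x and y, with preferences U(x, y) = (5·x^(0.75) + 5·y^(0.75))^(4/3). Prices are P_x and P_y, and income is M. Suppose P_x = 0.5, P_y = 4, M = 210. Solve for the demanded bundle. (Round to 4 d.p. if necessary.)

MU_x ∝ 5·x^(-0.25), MU_y ∝ 5·y^(-0.25), so MRS = (y/x)^(0.25) = P_x/P_y.
Hence y/x = (P_x/P_y)^(1/(0.25)), i.e. raised to the 4 power.
With the ratio pinned down, the budget gives x* = M/(P_x + P_y·(y/x)) and y* = (y/x)·x*.
Numerically y/x = 0.000244, so x* = 210/(0.5 + 4·0.000244) = 419.1813 and y* = 0.000244·419.1813 = 0.1023.

x* = 419.1813, y* = 0.1023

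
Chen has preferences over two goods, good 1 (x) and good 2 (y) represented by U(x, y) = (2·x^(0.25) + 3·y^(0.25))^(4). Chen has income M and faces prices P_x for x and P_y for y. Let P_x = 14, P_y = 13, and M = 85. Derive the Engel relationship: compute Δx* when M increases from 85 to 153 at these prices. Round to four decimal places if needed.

From the CES first-order condition, (2/3)·(y/x)^(0.75) = P_x/P_y.
Hence y/x = ((3/2)·P_x/P_y)^(1/(0.75)), i.e. raised to the 4/3 power.
Substitute y = (y/x)·x into the budget: x* = M/(P_x + P_y·(y/x)).
Numerically y/x = 1.895402, so x* = 85/(14 + 13·1.895402) = 2.1998.
At M' = 153: x* = 3.9596. Change: 3.9596 − 2.1998 = 1.7598.

Δx* = 1.7598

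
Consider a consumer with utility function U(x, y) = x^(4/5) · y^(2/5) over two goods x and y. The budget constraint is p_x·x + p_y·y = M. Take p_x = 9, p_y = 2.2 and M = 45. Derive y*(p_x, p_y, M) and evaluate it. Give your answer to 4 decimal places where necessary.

At p_x=9, p_y=2.2, M=45: y* = 1/3·45/2.2 = 6.8182.

y* = 6.8182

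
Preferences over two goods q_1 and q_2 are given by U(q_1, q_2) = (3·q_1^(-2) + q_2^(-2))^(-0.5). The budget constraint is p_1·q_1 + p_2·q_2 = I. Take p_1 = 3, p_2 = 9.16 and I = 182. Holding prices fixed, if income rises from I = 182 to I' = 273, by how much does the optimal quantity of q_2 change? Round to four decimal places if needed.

Δq_2* = 5.8949

With the ratio pinned down, the budget gives q_1* = I/(p_1 + p_2·(q_2/q_1)) and q_2* = (q_2/q_1)·q_1*.
Numerically q_2/q_1 = 0.477934, so q_1* = 182/(3 + 9.16·0.477934) = 24.6683 and q_2* = 0.477934·24.6683 = 11.7898.
At I' = 273: q_2* = 17.6848. Change: 17.6848 − 11.7898 = 5.8949.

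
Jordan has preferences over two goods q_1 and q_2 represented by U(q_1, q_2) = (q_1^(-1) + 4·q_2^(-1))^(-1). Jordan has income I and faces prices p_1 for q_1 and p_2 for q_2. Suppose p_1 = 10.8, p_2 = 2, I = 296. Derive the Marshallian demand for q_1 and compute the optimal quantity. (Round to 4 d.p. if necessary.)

From the CES first-order condition, (1/4)·(q_2/q_1)^(2) = p_1/p_2.
Solve for the ratio: q_2/q_1 = [4·p_1/p_2]^(0.5).
With the ratio pinned down, the budget gives q_1* = I/(p_1 + p_2·(q_2/q_1)) and q_2* = (q_2/q_1)·q_1*.
Numerically q_2/q_1 = 4.64758, so q_1* = 296/(10.8 + 2·4.64758) = 14.7299.

q_1* = 14.7299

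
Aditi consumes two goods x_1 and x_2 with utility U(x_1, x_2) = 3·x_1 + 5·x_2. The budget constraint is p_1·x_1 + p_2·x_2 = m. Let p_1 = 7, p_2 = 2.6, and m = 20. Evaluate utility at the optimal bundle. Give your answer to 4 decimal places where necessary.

Linear utility — the consumer picks whichever good has higher MU/price: 3/7 = 0.4286 vs 5/2.6 = 1.9231.
x_2 gives more utility per dollar, so spend all income on x_2: x_2* = m/p_2, x_1* = 0.
Numerically: x_1* = 0, x_2* = 7.6923.
Utility at the optimum: U(0, 7.6923) = 38.4615.

V = 38.4615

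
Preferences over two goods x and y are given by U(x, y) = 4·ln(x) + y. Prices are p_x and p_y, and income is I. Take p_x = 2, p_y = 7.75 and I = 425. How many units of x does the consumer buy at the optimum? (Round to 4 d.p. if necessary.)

x* = 15.5

So x*(p_x,p_y) = 4·p_y/p_x, independent of income; and y* = (I − 4·p_y)/p_y.
At the given prices: x* = 4·7.75/2 = 15.5.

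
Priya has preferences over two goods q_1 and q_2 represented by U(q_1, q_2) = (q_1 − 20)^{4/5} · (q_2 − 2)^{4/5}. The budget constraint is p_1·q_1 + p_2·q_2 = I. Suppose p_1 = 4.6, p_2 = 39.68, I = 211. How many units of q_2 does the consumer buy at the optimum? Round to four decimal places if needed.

q_2* = 2.4995

MRS = (q_2−2)/(q_1−20). Tangency with p_1/p_2 gives q_2−2 = (p_1/p_2)·(q_1−20).
After buying the subsistence bundle (20, 2), a share 0.5 of the remaining income goes to q_1: q_1* = 20 + 0.5·(I − 20p_1 − 2p_2)/p_1.
Discretionary income = 211 − 20·4.6 − 2·39.68 = 39.64; q_2* = 2 + 0.5·39.64/39.68 = 2.4995.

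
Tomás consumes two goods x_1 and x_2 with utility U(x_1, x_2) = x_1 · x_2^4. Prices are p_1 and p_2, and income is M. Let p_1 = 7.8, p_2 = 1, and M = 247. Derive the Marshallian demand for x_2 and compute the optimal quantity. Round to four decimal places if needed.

x_2* = 197.6

The MRS is (1/4)·x_2/x_1. Set MRS = p_1/p_2.
Rearranging, p_2·x_2 = 4·p_1·x_1. Substituting into the budget gives p_1·x_1·(1 + 4) = M.
Demand: x_1*(p_1,p_2,M) = 0.2·M/p_1 and x_2* = 0.8·M/p_2.
At p_1=7.8, p_2=1, M=247: x_2* = 0.8·247/1 = 197.6.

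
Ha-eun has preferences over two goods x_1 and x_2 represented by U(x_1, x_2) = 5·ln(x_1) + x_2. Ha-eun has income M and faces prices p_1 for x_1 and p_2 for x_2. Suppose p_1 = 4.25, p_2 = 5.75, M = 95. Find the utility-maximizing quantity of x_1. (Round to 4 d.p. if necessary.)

Set MRS = p_1/p_2: (5/x_1)/1 = p_1/p_2.
So x_1*(p_1,p_2) = 5·p_2/p_1, independent of income; and x_2* = (M − 5·p_2)/p_2.
At the given prices: x_1* = 5·5.75/4.25 = 6.7647.

x_1* = 6.7647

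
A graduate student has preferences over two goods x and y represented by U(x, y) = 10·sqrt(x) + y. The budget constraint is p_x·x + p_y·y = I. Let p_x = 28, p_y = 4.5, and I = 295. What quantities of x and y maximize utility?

Utility is quasi-linear in y; the FOC for x is 5/√x = p_x/p_y.
Solve: √x = 5·p_y/p_x, so x*(p_x,p_y) = (5·p_y/p_x)², and y* = (I − p_x·x*)/p_y.
Plugging in: x* = (5·4.5/28)² = 0.6457, y* = 61.5377.

x* = 0.6457, y* = 61.5377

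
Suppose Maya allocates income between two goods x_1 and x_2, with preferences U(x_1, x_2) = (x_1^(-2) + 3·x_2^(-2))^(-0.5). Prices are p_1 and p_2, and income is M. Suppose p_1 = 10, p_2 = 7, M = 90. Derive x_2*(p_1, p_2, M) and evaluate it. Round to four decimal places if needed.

With the ratio pinned down, the budget gives x_1* = M/(p_1 + p_2·(x_2/x_1)) and x_2* = (x_2/x_1)·x_1*.
Numerically x_2/x_1 = 1.624331, so x_1* = 90/(10 + 7·1.624331) = 4.2114 and x_2* = 1.624331·4.2114 = 6.8408.

x_2* = 6.8408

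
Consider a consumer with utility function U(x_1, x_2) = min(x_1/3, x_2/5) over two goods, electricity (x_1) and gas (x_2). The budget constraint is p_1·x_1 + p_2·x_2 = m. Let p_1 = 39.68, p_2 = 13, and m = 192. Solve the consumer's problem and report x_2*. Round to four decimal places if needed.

With perfect complements, no substitution: consume in ratio x_1:x_2 = 3:5.
Budget: p_1·x_1 + p_2·(5/3)·x_1 = m, so (3·p_1 + 5·p_2)·x_1 = 3·m.
Demand: x_1*(p_1,p_2,m) = 3·m/(3·p_1 + 5·p_2), x_2* = 5·m/(3·p_1 + 5·p_2).
Here 3·39.68 + 5·13 = 184.04, giving x_2* = 5.2163.

x_2* = 5.2163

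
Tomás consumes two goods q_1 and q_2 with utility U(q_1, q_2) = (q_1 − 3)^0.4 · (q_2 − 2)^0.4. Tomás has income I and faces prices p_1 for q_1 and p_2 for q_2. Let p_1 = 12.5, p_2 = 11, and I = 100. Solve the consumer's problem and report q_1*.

MRS = (q_2−2)/(q_1−3). Tangency with p_1/p_2 gives q_2−2 = (p_1/p_2)·(q_1−3).
After buying the subsistence bundle (3, 2), a share 0.5 of the remaining income goes to q_1: q_1* = 3 + 0.5·(I − 3p_1 − 2p_2)/p_1.
Discretionary income = 100 − 3·12.5 − 2·11 = 40.5; q_1* = 3 + 0.5·40.5/12.5 = 4.62.

q_1* = 4.62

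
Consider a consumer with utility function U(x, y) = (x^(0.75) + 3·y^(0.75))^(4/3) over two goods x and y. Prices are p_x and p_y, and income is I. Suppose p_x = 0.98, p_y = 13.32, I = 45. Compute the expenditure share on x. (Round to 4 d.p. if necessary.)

Numerically y/x = 0.002373, so x* = 45/(0.98 + 13.32·0.002373) = 44.4834 and y* = 0.002373·44.4834 = 0.1056.
Expenditure on x: 0.98·44.4834 = 43.5937; share = 0.9687.

share on x = 0.9687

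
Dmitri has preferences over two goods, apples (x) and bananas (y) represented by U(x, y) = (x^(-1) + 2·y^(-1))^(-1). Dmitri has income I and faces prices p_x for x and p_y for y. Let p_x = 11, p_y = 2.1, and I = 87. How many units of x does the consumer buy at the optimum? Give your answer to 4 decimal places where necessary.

x* = 4.8884

Numerically y/x = 3.236694, so x* = 87/(11 + 2.1·3.236694) = 4.8884.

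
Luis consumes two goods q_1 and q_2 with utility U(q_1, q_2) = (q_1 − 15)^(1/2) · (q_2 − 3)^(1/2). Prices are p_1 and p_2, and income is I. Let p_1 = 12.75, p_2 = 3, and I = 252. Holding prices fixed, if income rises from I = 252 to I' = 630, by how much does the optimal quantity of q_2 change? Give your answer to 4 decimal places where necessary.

Let q_1' = q_1−15, q_2' = q_2−3. MRS = q_2'/q_1' = p_1/p_2.
Substituting into the budget: q_1* = 15 + 0.5·(I − 15·p_1 − 3·p_2)/p_1, and q_2* = 3 + 0.5·(…)/p_2.
Discretionary income = 252 − 15·12.75 − 3·3 = 51.75; q_2* = 3 + 0.5·51.75/3 = 11.625.
At I' = 630: q_2* = 74.625. Change: 74.625 − 11.625 = 63.

Δq_2* = 63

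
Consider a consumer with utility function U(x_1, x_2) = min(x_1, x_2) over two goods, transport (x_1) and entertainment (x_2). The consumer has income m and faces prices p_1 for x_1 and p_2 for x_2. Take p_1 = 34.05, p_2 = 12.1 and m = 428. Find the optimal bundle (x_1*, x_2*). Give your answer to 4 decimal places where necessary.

x_1* = 9.2741, x_2* = 9.2741

Leontief preferences: the optimum is at the kink where x_1/1 = x_2/1, i.e. x_2 = x_1.
Budget: p_1·x_1 + p_2·x_1 = m, so (p_1 + p_2)·x_1 = m.
Demand: x_1*(p_1,p_2,m) = m/(p_1 + p_2), x_2* = m/(p_1 + p_2).
Here 34.05 + 12.1 = 46.15, giving x_1* = 9.2741 and x_2* = 9.2741.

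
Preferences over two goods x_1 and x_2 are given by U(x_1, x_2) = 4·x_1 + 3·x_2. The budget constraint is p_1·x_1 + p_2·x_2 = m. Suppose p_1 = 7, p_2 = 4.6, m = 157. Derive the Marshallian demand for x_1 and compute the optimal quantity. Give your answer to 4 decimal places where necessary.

Perfect substitutes: compare marginal utility per dollar. 4/p_1 vs 3/p_2 → 0.5714 vs 0.6522.
x_2 gives more utility per dollar, so spend all income on x_2: x_2* = m/p_2, x_1* = 0.
Numerically: x_1* = 0, x_2* = 34.1304.

x_1* = 0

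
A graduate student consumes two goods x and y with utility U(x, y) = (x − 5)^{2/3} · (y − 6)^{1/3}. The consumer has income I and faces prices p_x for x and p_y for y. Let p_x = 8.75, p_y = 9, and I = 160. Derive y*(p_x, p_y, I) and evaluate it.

Let x' = x−5, y' = y−6. MRS = 2·y'/x' = p_x/p_y.
Substituting into the budget: x* = 5 + 2/3·(I − 5·p_x − 6·p_y)/p_x, and y* = 6 + 1/3·(…)/p_y.
Discretionary income = 160 − 5·8.75 − 6·9 = 62.25; y* = 6 + 1/3·62.25/9 = 8.3056.

y* = 8.3056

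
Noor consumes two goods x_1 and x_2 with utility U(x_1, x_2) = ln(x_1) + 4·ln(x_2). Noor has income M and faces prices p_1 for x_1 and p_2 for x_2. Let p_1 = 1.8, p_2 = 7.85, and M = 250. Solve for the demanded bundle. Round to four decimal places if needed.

x_1* = 27.7778, x_2* = 25.4777

MU_x_1/MU_x_2 = (x_2)/(4·x_1); tangency sets this equal to p_1/p_2.
So p_2·x_2 = 4·p_1·x_1; combined with the budget, a share 0.2 of income goes to x_1.
Demand: x_1*(p_1,p_2,M) = 0.2·M/p_1 and x_2* = 0.8·M/p_2.
At p_1=1.8, p_2=7.85, M=250: x_1* = 0.2·250/1.8 = 27.7778, x_2* = 25.4777.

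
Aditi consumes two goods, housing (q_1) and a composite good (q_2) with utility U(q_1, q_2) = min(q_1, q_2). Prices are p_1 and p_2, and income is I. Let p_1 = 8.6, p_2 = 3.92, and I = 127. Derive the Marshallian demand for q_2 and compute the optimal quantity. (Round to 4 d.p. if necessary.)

q_2* = 10.1438

Demand: q_1*(p_1,p_2,I) = I/(p_1 + p_2), q_2* = I/(p_1 + p_2).
Here 8.6 + 3.92 = 12.52, giving q_2* = 10.1438.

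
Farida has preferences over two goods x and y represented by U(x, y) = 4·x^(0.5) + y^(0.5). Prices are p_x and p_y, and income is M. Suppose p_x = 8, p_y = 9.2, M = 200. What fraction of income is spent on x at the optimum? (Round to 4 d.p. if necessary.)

With the ratio pinned down, the budget gives x* = M/(p_x + p_y·(y/x)) and y* = (y/x)·x*.
Numerically y/x = 0.047259, so x* = 200/(8 + 9.2·0.047259) = 23.7113 and y* = 0.047259·23.7113 = 1.1206.
Expenditure on x: 8·23.7113 = 189.6907; share = 0.9485.

share on x = 0.9485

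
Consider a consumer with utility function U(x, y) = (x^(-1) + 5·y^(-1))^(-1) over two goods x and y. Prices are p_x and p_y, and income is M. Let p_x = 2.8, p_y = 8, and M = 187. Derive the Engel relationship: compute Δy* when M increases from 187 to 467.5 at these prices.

Substitute y = (y/x)·x into the budget: x* = M/(p_x + p_y·(y/x)).
Numerically y/x = 1.322876, so x* = 187/(2.8 + 8·1.322876) = 13.9729 and y* = 1.322876·13.9729 = 18.4845.
At M' = 467.5: y* = 46.2112. Change: 46.2112 − 18.4845 = 27.7267.

Δy* = 27.7267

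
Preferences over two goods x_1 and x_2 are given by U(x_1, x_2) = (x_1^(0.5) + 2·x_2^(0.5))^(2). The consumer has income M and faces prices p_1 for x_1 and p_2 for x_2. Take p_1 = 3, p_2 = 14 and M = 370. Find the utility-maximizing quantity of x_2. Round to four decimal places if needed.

From the CES first-order condition, (1/2)·(x_2/x_1)^(0.5) = p_1/p_2.
Solve for the ratio: x_2/x_1 = [2·p_1/p_2]^(2).
Substitute x_2 = (x_2/x_1)·x_1 into the budget: x_1* = M/(p_1 + p_2·(x_2/x_1)).
Numerically x_2/x_1 = 0.183673, so x_1* = 370/(3 + 14·0.183673) = 66.4103 and x_2* = 0.183673·66.4103 = 12.1978.

x_2* = 12.1978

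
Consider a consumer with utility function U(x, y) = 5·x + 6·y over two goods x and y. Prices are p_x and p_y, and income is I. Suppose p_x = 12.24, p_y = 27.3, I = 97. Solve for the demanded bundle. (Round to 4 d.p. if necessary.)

x* = 7.9248, y* = 0

Linear utility — the consumer picks whichever good has higher MU/price: 5/12.24 = 0.4085 vs 6/27.3 = 0.2198.
x gives more utility per dollar, so spend all income on x: x* = I/p_x, y* = 0.
Numerically: x* = 7.9248, y* = 0.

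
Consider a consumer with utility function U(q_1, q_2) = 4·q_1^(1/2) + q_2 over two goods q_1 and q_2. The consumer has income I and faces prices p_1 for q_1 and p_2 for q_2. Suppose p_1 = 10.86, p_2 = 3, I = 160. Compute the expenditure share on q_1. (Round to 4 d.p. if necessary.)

share on q_1 = 0.0207

Set MRS = p_1/p_2: 2·q_1^(−1/2) = p_1/p_2.
Solve: √q_1 = 2·p_2/p_1, so q_1*(p_1,p_2) = (2·p_2/p_1)², and q_2* = (I − p_1·q_1*)/p_2.
Plugging in: q_1* = (2·3/10.86)² = 0.3052, q_2* = 52.2284.
Expenditure on q_1: 10.86·0.3052 = 3.3149; share = 0.0207.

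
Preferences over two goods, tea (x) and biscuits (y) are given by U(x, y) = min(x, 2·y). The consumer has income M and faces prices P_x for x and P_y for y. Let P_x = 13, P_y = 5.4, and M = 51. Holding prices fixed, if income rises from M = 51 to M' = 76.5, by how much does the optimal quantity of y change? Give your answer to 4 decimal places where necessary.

Leontief preferences: the optimum is at the kink where x/2 = y/1, i.e. y = (1/2)·x.
Budget: P_x·x + P_y·(1/2)·x = M, so (2·P_x + P_y)·x = 2·M.
Demand: x*(P_x,P_y,M) = 2·M/(2·P_x + P_y), y* = M/(2·P_x + P_y).
Here 2·13 + 5.4 = 31.4, giving y* = 1.6242.
At M' = 76.5: y* = 2.4363. Change: 2.4363 − 1.6242 = 0.8121.

Δy* = 0.8121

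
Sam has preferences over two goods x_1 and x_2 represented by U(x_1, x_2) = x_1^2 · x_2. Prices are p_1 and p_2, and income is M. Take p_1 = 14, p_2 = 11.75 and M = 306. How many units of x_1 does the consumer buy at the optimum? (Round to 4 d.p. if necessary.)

Demand: x_1*(p_1,p_2,M) = 2/3·M/p_1 and x_2* = 1/3·M/p_2.
At p_1=14, p_2=11.75, M=306: x_1* = 2/3·306/14 = 14.5714.

x_1* = 14.5714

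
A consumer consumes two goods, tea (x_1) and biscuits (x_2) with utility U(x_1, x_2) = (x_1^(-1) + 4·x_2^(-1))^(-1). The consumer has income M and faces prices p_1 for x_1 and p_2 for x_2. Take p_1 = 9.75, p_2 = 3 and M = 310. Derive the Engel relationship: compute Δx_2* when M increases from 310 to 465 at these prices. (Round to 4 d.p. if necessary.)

From the CES first-order condition, (1/4)·(x_2/x_1)^(2) = p_1/p_2.
Solve for the ratio: x_2/x_1 = [4·p_1/p_2]^(0.5).
Substitute x_2 = (x_2/x_1)·x_1 into the budget: x_1* = M/(p_1 + p_2·(x_2/x_1)).
Numerically x_2/x_1 = 3.605551, so x_1* = 310/(9.75 + 3·3.605551) = 15.0729 and x_2* = 3.605551·15.0729 = 54.3463.
At M' = 465: x_2* = 81.5194. Change: 81.5194 − 54.3463 = 27.1731.

Δx_2* = 27.1731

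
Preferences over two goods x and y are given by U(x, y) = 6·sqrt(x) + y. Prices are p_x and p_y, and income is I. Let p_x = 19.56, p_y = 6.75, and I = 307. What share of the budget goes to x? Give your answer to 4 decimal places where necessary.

Set MRS = p_x/p_y: 3·x^(−1/2) = p_x/p_y.
Thus x* = (3·p_y/p_x)² — independent of I — with the rest of income spent on y.
Plugging in: x* = (3·6.75/19.56)² = 1.0718, y* = 42.3757.
Expenditure on x: 19.56·1.0718 = 20.9643; share = 0.0683.

share on x = 0.0683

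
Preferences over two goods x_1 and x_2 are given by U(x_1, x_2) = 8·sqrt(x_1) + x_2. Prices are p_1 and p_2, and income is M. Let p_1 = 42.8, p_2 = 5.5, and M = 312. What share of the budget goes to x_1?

Utility is quasi-linear in x_2; the FOC for x_1 is 4/√x_1 = p_1/p_2.
Solve: √x_1 = 4·p_2/p_1, so x_1*(p_1,p_2) = (4·p_2/p_1)², and x_2* = (M − p_1·x_1*)/p_2.
Plugging in: x_1* = (4·5.5/42.8)² = 0.2642, x_2* = 54.6712.
Expenditure on x_1: 42.8·0.2642 = 11.3084; share = 0.0362.

share on x_1 = 0.0362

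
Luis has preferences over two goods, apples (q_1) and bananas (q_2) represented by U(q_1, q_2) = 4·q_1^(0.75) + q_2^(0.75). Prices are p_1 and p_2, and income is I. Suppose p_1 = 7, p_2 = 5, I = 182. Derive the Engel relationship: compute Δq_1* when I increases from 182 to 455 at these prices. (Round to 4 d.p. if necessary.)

Δq_1* = 38.5864

MU_q_1 ∝ 4·q_1^(-0.25), MU_q_2 ∝ q_2^(-0.25), so MRS = 4·(q_2/q_1)^(0.25) = p_1/p_2.
Hence q_2/q_1 = ((1/4)·p_1/p_2)^(1/(0.25)), i.e. raised to the 4 power.
With the ratio pinned down, the budget gives q_1* = I/(p_1 + p_2·(q_2/q_1)) and q_2* = (q_2/q_1)·q_1*.
Numerically q_2/q_1 = 0.015006, so q_1* = 182/(7 + 5·0.015006) = 25.7243.
At I' = 455: q_1* = 64.3107. Change: 64.3107 − 25.7243 = 38.5864.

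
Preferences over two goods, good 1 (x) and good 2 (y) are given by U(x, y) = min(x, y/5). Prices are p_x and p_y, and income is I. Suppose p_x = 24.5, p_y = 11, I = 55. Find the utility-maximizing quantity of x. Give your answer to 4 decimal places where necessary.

Here 24.5 + 5·11 = 79.5, giving x* = 0.6918.

x* = 0.6918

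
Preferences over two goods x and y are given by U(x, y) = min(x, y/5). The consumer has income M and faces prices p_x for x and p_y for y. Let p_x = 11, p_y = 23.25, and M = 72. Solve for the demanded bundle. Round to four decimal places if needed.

Leontief preferences: the optimum is at the kink where x/1 = y/5, i.e. y = 5·x.
Budget: p_x·x + p_y·5·x = M, so (p_x + 5·p_y)·x = M.
Demand: x*(p_x,p_y,M) = M/(p_x + 5·p_y), y* = 5·M/(p_x + 5·p_y).
Here 11 + 5·23.25 = 127.25, giving x* = 0.5658 and y* = 2.8291.

x* = 0.5658, y* = 2.8291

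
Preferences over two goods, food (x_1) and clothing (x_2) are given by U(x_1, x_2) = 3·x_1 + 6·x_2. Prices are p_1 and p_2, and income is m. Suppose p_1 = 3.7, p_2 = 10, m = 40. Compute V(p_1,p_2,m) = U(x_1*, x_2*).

V = 32.4324

Linear utility — the consumer picks whichever good has higher MU/price: 3/3.7 = 0.8108 vs 6/10 = 0.6.
x_1 gives more utility per dollar, so spend all income on x_1: x_1* = m/p_1, x_2* = 0.
Numerically: x_1* = 10.8108, x_2* = 0.
Utility at the optimum: U(10.8108, 0) = 32.4324.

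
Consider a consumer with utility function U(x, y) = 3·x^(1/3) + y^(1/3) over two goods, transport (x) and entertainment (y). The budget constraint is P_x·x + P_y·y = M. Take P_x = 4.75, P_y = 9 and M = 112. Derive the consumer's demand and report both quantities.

MU_x ∝ 3·x^(-2/3), MU_y ∝ y^(-2/3), so MRS = 3·(y/x)^(2/3) = P_x/P_y.
Solve for the ratio: y/x = [(1/3)·P_x/P_y]^(1.5).
Substitute y = (y/x)·x into the budget: x* = M/(P_x + P_y·(y/x)).
Numerically y/x = 0.07379, so x* = 112/(4.75 + 9·0.07379) = 20.6867 and y* = 0.07379·20.6867 = 1.5265.

x* = 20.6867, y* = 1.5265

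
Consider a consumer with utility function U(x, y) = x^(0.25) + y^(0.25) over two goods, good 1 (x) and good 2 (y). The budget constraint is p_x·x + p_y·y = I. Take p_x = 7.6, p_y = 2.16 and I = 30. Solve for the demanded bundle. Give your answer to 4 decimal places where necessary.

x* = 1.5658, y* = 8.3795

MRS = MU_x/MU_y = (y/x)^(0.75). Set equal to p_x/p_y.
Hence y/x = (p_x/p_y)^(1/(0.75)), i.e. raised to the 4/3 power.
With the ratio pinned down, the budget gives x* = I/(p_x + p_y·(y/x)) and y* = (y/x)·x*.
Numerically y/x = 5.351552, so x* = 30/(7.6 + 2.16·5.351552) = 1.5658 and y* = 5.351552·1.5658 = 8.3795.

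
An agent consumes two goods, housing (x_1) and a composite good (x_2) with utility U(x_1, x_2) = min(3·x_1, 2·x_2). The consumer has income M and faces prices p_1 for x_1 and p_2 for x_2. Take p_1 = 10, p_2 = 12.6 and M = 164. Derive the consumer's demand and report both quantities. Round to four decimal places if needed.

Demand: x_1*(p_1,p_2,M) = 2·M/(2·p_1 + 3·p_2), x_2* = 3·M/(2·p_1 + 3·p_2).
Here 2·10 + 3·12.6 = 57.8, giving x_1* = 5.6747 and x_2* = 8.5121.

x_1* = 5.6747, x_2* = 8.5121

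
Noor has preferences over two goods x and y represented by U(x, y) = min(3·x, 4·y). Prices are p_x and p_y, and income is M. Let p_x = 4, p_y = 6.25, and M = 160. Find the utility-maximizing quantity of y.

Leontief preferences: the optimum is at the kink where x/4 = y/3, i.e. y = (3/4)·x.
Budget: p_x·x + p_y·(3/4)·x = M, so (4·p_x + 3·p_y)·x = 4·M.
Demand: x*(p_x,p_y,M) = 4·M/(4·p_x + 3·p_y), y* = 3·M/(4·p_x + 3·p_y).
Here 4·4 + 3·6.25 = 34.75, giving y* = 13.8129.

y* = 13.8129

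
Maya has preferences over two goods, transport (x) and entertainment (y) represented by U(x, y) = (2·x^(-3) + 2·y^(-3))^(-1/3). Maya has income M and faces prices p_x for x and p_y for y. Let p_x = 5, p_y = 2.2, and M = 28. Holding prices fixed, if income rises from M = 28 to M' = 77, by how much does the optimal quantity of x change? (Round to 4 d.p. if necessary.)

Δx* = 6.3626

From the CES first-order condition, (y/x)^(4) = p_x/p_y.
Solve for the ratio: y/x = [p_x/p_y]^(0.25).
Substitute y = (y/x)·x into the budget: x* = M/(p_x + p_y·(y/x)).
Numerically y/x = 1.227826, so x* = 28/(5 + 2.2·1.227826) = 3.6358.
At M' = 77: x* = 9.9984. Change: 9.9984 − 3.6358 = 6.3626.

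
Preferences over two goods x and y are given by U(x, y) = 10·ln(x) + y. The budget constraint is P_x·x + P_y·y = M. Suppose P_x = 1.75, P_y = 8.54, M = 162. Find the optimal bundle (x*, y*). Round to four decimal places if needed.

So x*(P_x,P_y) = 10·P_y/P_x, independent of income; and y* = (M − 10·P_y)/P_y.
At the given prices: x* = 10·8.54/1.75 = 48.8, and y* = 8.9696.

x* = 48.8, y* = 8.9696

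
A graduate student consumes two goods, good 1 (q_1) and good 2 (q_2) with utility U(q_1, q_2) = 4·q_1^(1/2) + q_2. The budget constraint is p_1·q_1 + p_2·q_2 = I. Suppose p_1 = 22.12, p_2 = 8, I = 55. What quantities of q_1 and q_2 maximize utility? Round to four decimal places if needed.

q_1* = 0.5232, q_2* = 5.4283

Plugging in: q_1* = (2·8/22.12)² = 0.5232, q_2* = 5.4283.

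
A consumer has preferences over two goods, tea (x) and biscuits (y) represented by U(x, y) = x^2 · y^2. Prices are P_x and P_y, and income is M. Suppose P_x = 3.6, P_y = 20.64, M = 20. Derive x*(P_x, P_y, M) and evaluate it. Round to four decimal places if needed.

x* = 2.7778

Tangency: MRS = y/x = P_x/P_y.
Rearranging, P_y·y = P_x·x. Substituting into the budget gives P_x·x·(1 + 1) = M.
Demand: x*(P_x,P_y,M) = 0.5·M/P_x and y* = 0.5·M/P_y.
At P_x=3.6, P_y=20.64, M=20: x* = 0.5·20/3.6 = 2.7778.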